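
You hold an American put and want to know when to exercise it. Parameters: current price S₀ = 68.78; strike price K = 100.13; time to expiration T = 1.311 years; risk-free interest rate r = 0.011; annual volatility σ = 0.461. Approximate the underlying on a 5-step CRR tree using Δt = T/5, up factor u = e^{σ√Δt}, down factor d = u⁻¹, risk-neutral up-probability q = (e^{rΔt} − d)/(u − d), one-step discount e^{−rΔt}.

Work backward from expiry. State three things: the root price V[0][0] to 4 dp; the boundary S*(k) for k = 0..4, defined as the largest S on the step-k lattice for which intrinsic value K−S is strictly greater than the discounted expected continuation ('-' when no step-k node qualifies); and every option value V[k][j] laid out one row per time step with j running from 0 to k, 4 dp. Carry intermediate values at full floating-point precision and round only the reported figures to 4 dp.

price = 36.8807
boundary = - - 42.8969 54.3180 68.7800
tree:
36.8807
46.8759 24.7695
57.2331 34.3818 13.0531
66.2528 45.8120 20.4813 3.9595
73.3760 57.2331 31.3500 7.1848 0.0000
79.0014 66.2528 45.8120 13.0375 0.0000 0.0000

Δt=0.26220, u=1.26625, d=0.78974, q=0.44732, disc=e^(-rΔt)=0.99712
k=5 terminal: V=max(K-S,0) → 79.0014 66.2528 45.8120 13.0375 0.0000 0.0000
k=4: j=0 S=26.7540 intr=73.3760 cont=73.0876 V=73.3760[EX]; j=1 S=42.8969 intr=57.2331 cont=56.9448 V=57.2331[EX]; j=2 S=68.7800 intr=31.3500 cont=31.0616 V=31.3500[EX]; j=3 S=110.2805 intr=0.0000 cont=7.1848 V=7.1848[hold]; j=4 S=176.8217 intr=0.0000 cont=0.0000 V=0.0000[hold]  S*(4)=68.7800
k=3: j=0 S=33.8772 intr=66.2528 cont=65.9644 V=66.2528[EX]; j=1 S=54.3180 intr=45.8120 cont=45.5236 V=45.8120[EX]; j=2 S=87.0925 intr=13.0375 cont=20.4813 V=20.4813[hold]; j=3 S=139.6424 intr=0.0000 cont=3.9595 V=3.9595[hold]  S*(3)=54.3180
k=2: j=0 S=42.8969 intr=57.2331 cont=56.9448 V=57.2331[EX]; j=1 S=68.7800 intr=31.3500 cont=34.3818 V=34.3818[hold]; j=2 S=110.2805 intr=0.0000 cont=13.0531 V=13.0531[hold]  S*(2)=42.8969
k=1: j=0 S=54.3180 intr=45.8120 cont=46.8759 V=46.8759[hold]; j=1 S=87.0925 intr=13.0375 cont=24.7695 V=24.7695[hold]  S*(1)=-
k=0: j=0 S=68.7800 intr=31.3500 cont=36.8807 V=36.8807[hold]  S*(0)=-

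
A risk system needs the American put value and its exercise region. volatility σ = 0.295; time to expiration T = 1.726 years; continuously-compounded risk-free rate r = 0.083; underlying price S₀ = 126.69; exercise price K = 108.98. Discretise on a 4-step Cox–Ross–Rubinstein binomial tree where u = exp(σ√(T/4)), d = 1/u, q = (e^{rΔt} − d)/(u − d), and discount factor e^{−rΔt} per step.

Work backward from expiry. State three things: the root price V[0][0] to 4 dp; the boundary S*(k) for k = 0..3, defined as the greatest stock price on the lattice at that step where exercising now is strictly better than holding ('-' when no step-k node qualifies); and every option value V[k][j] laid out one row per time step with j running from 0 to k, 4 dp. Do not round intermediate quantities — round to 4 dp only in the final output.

price = 6.4712
boundary = - - 85.9856 70.8382
tree:
6.4712
12.4188 1.9427
22.9944 4.4274 0.0000
38.1418 10.0898 0.0000 0.0000
50.6208 22.9944 0.0000 0.0000 0.0000

Δt=0.43150  u=1.21383  d=0.82384  q=0.54520  discount=0.96482
step 4 (expiry): payoffs max(K−S,0) = 50.6208 22.9944 0.0000 0.0000 0.0000
step 3: (k=3,j=0): S=70.8382, (K−S)⁺=38.1418, hold=34.3078 ⇒ V=38.1418 exercise | (k=3,j=1): S=104.3720, (K−S)⁺=4.6080, hold=10.0898 ⇒ V=10.0898 continue | (k=3,j=2): S=153.7803, (K−S)⁺=0.0000, hold=0.0000 ⇒ V=0.0000 continue | (k=3,j=3): S=226.5777, (K−S)⁺=0.0000, hold=0.0000 ⇒ V=0.0000 continue  boundary S*=70.8382
step 2: (k=2,j=0): S=85.9856, (K−S)⁺=22.9944, hold=22.0440 ⇒ V=22.9944 exercise | (k=2,j=1): S=126.6900, (K−S)⁺=0.0000, hold=4.4274 ⇒ V=4.4274 continue | (k=2,j=2): S=186.6633, (K−S)⁺=0.0000, hold=0.0000 ⇒ V=0.0000 continue  boundary S*=85.9856
step 1: (k=1,j=0): S=104.3720, (K−S)⁺=4.6080, hold=12.4188 ⇒ V=12.4188 continue | (k=1,j=1): S=153.7803, (K−S)⁺=0.0000, hold=1.9427 ⇒ V=1.9427 continue  boundary S*=-
step 0: (k=0,j=0): S=126.6900, (K−S)⁺=0.0000, hold=6.4712 ⇒ V=6.4712 continue  boundary S*=-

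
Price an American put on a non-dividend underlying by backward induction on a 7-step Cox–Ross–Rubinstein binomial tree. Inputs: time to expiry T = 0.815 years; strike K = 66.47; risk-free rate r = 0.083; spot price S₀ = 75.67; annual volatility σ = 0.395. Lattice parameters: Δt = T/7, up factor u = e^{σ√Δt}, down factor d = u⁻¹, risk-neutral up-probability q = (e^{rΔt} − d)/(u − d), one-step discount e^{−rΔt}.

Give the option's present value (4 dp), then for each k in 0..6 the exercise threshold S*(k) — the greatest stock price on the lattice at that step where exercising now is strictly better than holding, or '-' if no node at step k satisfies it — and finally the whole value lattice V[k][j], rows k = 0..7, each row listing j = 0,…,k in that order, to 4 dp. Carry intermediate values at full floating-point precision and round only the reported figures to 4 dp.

price = 4.5124
boundary = - - - - 44.1353 50.5034 57.7903
tree:
4.5124
7.1233 2.0124
10.8936 3.5247 0.5526
16.0043 6.0397 1.1007 0.0202
22.3347 10.0406 2.1916 0.0409 0.0000
27.8998 15.9666 4.3623 0.0830 0.0000 0.0000
32.7632 22.3347 8.6797 0.1683 0.0000 0.0000 0.0000
37.0134 27.8998 15.9666 0.3414 0.0000 0.0000 0.0000 0.0000

params: Δt=0.11643 u=1.14429 d=0.87391 q=0.50227 e^(-rΔt)=0.99038
t_7 payoffs: 37.0134 27.8998 15.9666 0.3414 0.0000 0.0000 0.0000 0.0000
t_6: node(6,0) S=33.7068 payoff=32.7632 vs cont=32.1240 → 32.7632 [stop]  node(6,1) S=44.1353 payoff=22.3347 vs cont=21.6955 → 22.3347 [stop]  node(6,2) S=57.7903 payoff=8.6797 vs cont=8.0405 → 8.6797 [stop]  node(6,3) S=75.6700 payoff=0.0000 vs cont=0.1683 → 0.1683 [wait]  node(6,4) S=99.0815 payoff=0.0000 vs cont=0.0000 → 0.0000 [wait]  node(6,5) S=129.7363 payoff=0.0000 vs cont=0.0000 → 0.0000 [wait]  node(6,6) S=169.8753 payoff=0.0000 vs cont=0.0000 → 0.0000 [wait]  ⇒ S*(6)=57.7903
t_5: node(5,0) S=38.5702 payoff=27.8998 vs cont=27.2606 → 27.8998 [stop]  node(5,1) S=50.5034 payoff=15.9666 vs cont=15.3274 → 15.9666 [stop]  node(5,2) S=66.1286 payoff=0.3414 vs cont=4.3623 → 4.3623 [wait]  node(5,3) S=86.5881 payoff=0.0000 vs cont=0.0830 → 0.0830 [wait]  node(5,4) S=113.3775 payoff=0.0000 vs cont=0.0000 → 0.0000 [wait]  node(5,5) S=148.4553 payoff=0.0000 vs cont=0.0000 → 0.0000 [wait]  ⇒ S*(5)=50.5034
t_4: node(4,0) S=44.1353 payoff=22.3347 vs cont=21.6955 → 22.3347 [stop]  node(4,1) S=57.7903 payoff=8.6797 vs cont=10.0406 → 10.0406 [wait]  node(4,2) S=75.6700 payoff=0.0000 vs cont=2.1916 → 2.1916 [wait]  node(4,3) S=99.0815 payoff=0.0000 vs cont=0.0409 → 0.0409 [wait]  node(4,4) S=129.7363 payoff=0.0000 vs cont=0.0000 → 0.0000 [wait]  ⇒ S*(4)=44.1353
t_3: node(3,0) S=50.5034 payoff=15.9666 vs cont=16.0043 → 16.0043 [wait]  node(3,1) S=66.1286 payoff=0.3414 vs cont=6.0397 → 6.0397 [wait]  node(3,2) S=86.5881 payoff=0.0000 vs cont=1.1007 → 1.1007 [wait]  node(3,3) S=113.3775 payoff=0.0000 vs cont=0.0202 → 0.0202 [wait]  ⇒ S*(3)=-
t_2: node(2,0) S=57.7903 payoff=8.6797 vs cont=10.8936 → 10.8936 [wait]  node(2,1) S=75.6700 payoff=0.0000 vs cont=3.5247 → 3.5247 [wait]  node(2,2) S=99.0815 payoff=0.0000 vs cont=0.5526 → 0.5526 [wait]  ⇒ S*(2)=-
t_1: node(1,0) S=66.1286 payoff=0.3414 vs cont=7.1233 → 7.1233 [wait]  node(1,1) S=86.5881 payoff=0.0000 vs cont=2.0124 → 2.0124 [wait]  ⇒ S*(1)=-
t_0: node(0,0) S=75.6700 payoff=0.0000 vs cont=4.5124 → 4.5124 [wait]  ⇒ S*(0)=-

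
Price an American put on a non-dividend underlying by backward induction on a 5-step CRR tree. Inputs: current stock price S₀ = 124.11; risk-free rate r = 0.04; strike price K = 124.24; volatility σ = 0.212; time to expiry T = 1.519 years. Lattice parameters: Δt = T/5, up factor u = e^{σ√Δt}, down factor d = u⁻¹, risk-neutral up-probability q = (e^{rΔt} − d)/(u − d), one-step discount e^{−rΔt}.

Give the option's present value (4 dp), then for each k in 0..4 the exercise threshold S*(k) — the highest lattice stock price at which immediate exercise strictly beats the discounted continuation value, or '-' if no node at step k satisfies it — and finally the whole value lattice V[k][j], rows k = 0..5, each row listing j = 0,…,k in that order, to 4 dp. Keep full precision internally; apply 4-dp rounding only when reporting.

params: Δt=0.30380 u=1.12395 d=0.88972 q=0.52302 e^(-rΔt)=0.98792
t_5 payoffs: 55.0458 36.8293 13.8171 0.0000 0.0000 0.0000
t_4: node(4,0) S=77.7709 payoff=46.4691 vs cont=44.9685 → 46.4691 [stop]  node(4,1) S=98.2453 payoff=25.9947 vs cont=24.4940 → 25.9947 [stop]  node(4,2) S=124.1100 payoff=0.1300 vs cont=6.5109 → 6.5109 [wait]  node(4,3) S=156.7840 payoff=0.0000 vs cont=0.0000 → 0.0000 [wait]  node(4,4) S=198.0599 payoff=0.0000 vs cont=0.0000 → 0.0000 [wait]  ⇒ S*(4)=98.2453
t_3: node(3,0) S=87.4107 payoff=36.8293 vs cont=35.3287 → 36.8293 [stop]  node(3,1) S=110.4229 payoff=13.8171 vs cont=15.6134 → 15.6134 [wait]  node(3,2) S=139.4936 payoff=0.0000 vs cont=3.0681 → 3.0681 [wait]  node(3,3) S=176.2175 payoff=0.0000 vs cont=0.0000 → 0.0000 [wait]  ⇒ S*(3)=87.4107
t_2: node(2,0) S=98.2453 payoff=25.9947 vs cont=25.4222 → 25.9947 [stop]  node(2,1) S=124.1100 payoff=0.1300 vs cont=8.9427 → 8.9427 [wait]  node(2,2) S=156.7840 payoff=0.0000 vs cont=1.4457 → 1.4457 [wait]  ⇒ S*(2)=98.2453
t_1: node(1,0) S=110.4229 payoff=13.8171 vs cont=16.8699 → 16.8699 [wait]  node(1,1) S=139.4936 payoff=0.0000 vs cont=4.9610 → 4.9610 [wait]  ⇒ S*(1)=-
t_0: node(0,0) S=124.1100 payoff=0.1300 vs cont=10.5128 → 10.5128 [wait]  ⇒ S*(0)=-

price = 10.5128
boundary = - - 98.2453 87.4107 98.2453
tree:
10.5128
16.8699 4.9610
25.9947 8.9427 1.4457
36.8293 15.6134 3.0681 0.0000
46.4691 25.9947 6.5109 0.0000 0.0000
55.0458 36.8293 13.8171 0.0000 0.0000 0.0000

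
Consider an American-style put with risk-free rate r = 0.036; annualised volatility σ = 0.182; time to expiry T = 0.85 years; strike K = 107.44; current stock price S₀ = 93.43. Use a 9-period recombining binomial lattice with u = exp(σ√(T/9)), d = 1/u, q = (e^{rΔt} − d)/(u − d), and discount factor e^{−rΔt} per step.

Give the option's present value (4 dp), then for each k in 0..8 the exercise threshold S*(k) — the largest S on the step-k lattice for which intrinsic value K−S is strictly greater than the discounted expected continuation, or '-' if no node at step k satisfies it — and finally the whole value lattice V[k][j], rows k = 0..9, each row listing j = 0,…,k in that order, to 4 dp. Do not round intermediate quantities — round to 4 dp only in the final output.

price = 14.5481
boundary = - 88.3477 83.5419 88.3477 83.5419 88.3477 93.4300 88.3477 93.4300
tree:
14.5481
19.0923 10.3893
23.8981 14.3228 6.7749
28.4425 19.0923 9.9517 3.8451
32.7396 23.8981 14.0845 6.1478 1.7145
36.8031 28.4425 19.0923 9.4887 3.0602 0.4657
40.6455 32.7396 23.8981 14.0100 5.3180 0.9664 0.0000
44.2789 36.8031 28.4425 19.0923 8.8934 2.0054 0.0000 0.0000
47.7146 40.6455 32.7396 23.8981 14.0100 4.1615 0.0000 0.0000 0.0000
50.9635 44.2789 36.8031 28.4425 19.0923 8.6354 0.0000 0.0000 0.0000 0.0000

Δt=0.09444  u=1.05753  d=0.94560  q=0.51645  discount=0.99661
step 9 (expiry): payoffs max(K−S,0) = 50.9635 44.2789 36.8031 28.4425 19.0923 8.6354 0.0000 0.0000 0.0000 0.0000
step 8: (k=8,j=0): S=59.7254, (K−S)⁺=47.7146, hold=47.3499 ⇒ V=47.7146 exercise | (k=8,j=1): S=66.7945, (K−S)⁺=40.6455, hold=40.2808 ⇒ V=40.6455 exercise | (k=8,j=2): S=74.7004, (K−S)⁺=32.7396, hold=32.3750 ⇒ V=32.7396 exercise | (k=8,j=3): S=83.5419, (K−S)⁺=23.8981, hold=23.5334 ⇒ V=23.8981 exercise | (k=8,j=4): S=93.4300, (K−S)⁺=14.0100, hold=13.6453 ⇒ V=14.0100 exercise | (k=8,j=5): S=104.4884, (K−S)⁺=2.9516, hold=4.1615 ⇒ V=4.1615 continue | (k=8,j=6): S=116.8557, (K−S)⁺=0.0000, hold=0.0000 ⇒ V=0.0000 continue | (k=8,j=7): S=130.6868, (K−S)⁺=0.0000, hold=0.0000 ⇒ V=0.0000 continue | (k=8,j=8): S=146.1550, (K−S)⁺=0.0000, hold=0.0000 ⇒ V=0.0000 continue  boundary S*=93.4300
step 7: (k=7,j=0): S=63.1611, (K−S)⁺=44.2789, hold=43.9142 ⇒ V=44.2789 exercise | (k=7,j=1): S=70.6369, (K−S)⁺=36.8031, hold=36.4384 ⇒ V=36.8031 exercise | (k=7,j=2): S=78.9975, (K−S)⁺=28.4425, hold=28.0778 ⇒ V=28.4425 exercise | (k=7,j=3): S=88.3477, (K−S)⁺=19.0923, hold=18.7276 ⇒ V=19.0923 exercise | (k=7,j=4): S=98.8046, (K−S)⁺=8.6354, hold=8.8934 ⇒ V=8.8934 continue | (k=7,j=5): S=110.4992, (K−S)⁺=0.0000, hold=2.0054 ⇒ V=2.0054 continue | (k=7,j=6): S=123.5779, (K−S)⁺=0.0000, hold=0.0000 ⇒ V=0.0000 continue | (k=7,j=7): S=138.2047, (K−S)⁺=0.0000, hold=0.0000 ⇒ V=0.0000 continue  boundary S*=88.3477
step 6: (k=6,j=0): S=66.7945, (K−S)⁺=40.6455, hold=40.2808 ⇒ V=40.6455 exercise | (k=6,j=1): S=74.7004, (K−S)⁺=32.7396, hold=32.3750 ⇒ V=32.7396 exercise | (k=6,j=2): S=83.5419, (K−S)⁺=23.8981, hold=23.5334 ⇒ V=23.8981 exercise | (k=6,j=3): S=93.4300, (K−S)⁺=14.0100, hold=13.7781 ⇒ V=14.0100 exercise | (k=6,j=4): S=104.4884, (K−S)⁺=2.9516, hold=5.3180 ⇒ V=5.3180 continue | (k=6,j=5): S=116.8557, (K−S)⁺=0.0000, hold=0.9664 ⇒ V=0.9664 continue | (k=6,j=6): S=130.6868, (K−S)⁺=0.0000, hold=0.0000 ⇒ V=0.0000 continue  boundary S*=93.4300
step 5: (k=5,j=0): S=70.6369, (K−S)⁺=36.8031, hold=36.4384 ⇒ V=36.8031 exercise | (k=5,j=1): S=78.9975, (K−S)⁺=28.4425, hold=28.0778 ⇒ V=28.4425 exercise | (k=5,j=2): S=88.3477, (K−S)⁺=19.0923, hold=18.7276 ⇒ V=19.0923 exercise | (k=5,j=3): S=98.8046, (K−S)⁺=8.6354, hold=9.4887 ⇒ V=9.4887 continue | (k=5,j=4): S=110.4992, (K−S)⁺=0.0000, hold=3.0602 ⇒ V=3.0602 continue | (k=5,j=5): S=123.5779, (K−S)⁺=0.0000, hold=0.4657 ⇒ V=0.4657 continue  boundary S*=88.3477
step 4: (k=4,j=0): S=74.7004, (K−S)⁺=32.7396, hold=32.3750 ⇒ V=32.7396 exercise | (k=4,j=1): S=83.5419, (K−S)⁺=23.8981, hold=23.5334 ⇒ V=23.8981 exercise | (k=4,j=2): S=93.4300, (K−S)⁺=14.0100, hold=14.0845 ⇒ V=14.0845 continue | (k=4,j=3): S=104.4884, (K−S)⁺=2.9516, hold=6.1478 ⇒ V=6.1478 continue | (k=4,j=4): S=116.8557, (K−S)⁺=0.0000, hold=1.7145 ⇒ V=1.7145 continue  boundary S*=83.5419
step 3: (k=3,j=0): S=78.9975, (K−S)⁺=28.4425, hold=28.0778 ⇒ V=28.4425 exercise | (k=3,j=1): S=88.3477, (K−S)⁺=19.0923, hold=18.7659 ⇒ V=19.0923 exercise | (k=3,j=2): S=98.8046, (K−S)⁺=8.6354, hold=9.9517 ⇒ V=9.9517 continue | (k=3,j=3): S=110.4992, (K−S)⁺=0.0000, hold=3.8451 ⇒ V=3.8451 continue  boundary S*=88.3477
step 2: (k=2,j=0): S=83.5419, (K−S)⁺=23.8981, hold=23.5334 ⇒ V=23.8981 exercise | (k=2,j=1): S=93.4300, (K−S)⁺=14.0100, hold=14.3228 ⇒ V=14.3228 continue | (k=2,j=2): S=104.4884, (K−S)⁺=2.9516, hold=6.7749 ⇒ V=6.7749 continue  boundary S*=83.5419
step 1: (k=1,j=0): S=88.3477, (K−S)⁺=19.0923, hold=18.8886 ⇒ V=19.0923 exercise | (k=1,j=1): S=98.8046, (K−S)⁺=8.6354, hold=10.3893 ⇒ V=10.3893 continue  boundary S*=88.3477
step 0: (k=0,j=0): S=93.4300, (K−S)⁺=14.0100, hold=14.5481 ⇒ V=14.5481 continue  boundary S*=-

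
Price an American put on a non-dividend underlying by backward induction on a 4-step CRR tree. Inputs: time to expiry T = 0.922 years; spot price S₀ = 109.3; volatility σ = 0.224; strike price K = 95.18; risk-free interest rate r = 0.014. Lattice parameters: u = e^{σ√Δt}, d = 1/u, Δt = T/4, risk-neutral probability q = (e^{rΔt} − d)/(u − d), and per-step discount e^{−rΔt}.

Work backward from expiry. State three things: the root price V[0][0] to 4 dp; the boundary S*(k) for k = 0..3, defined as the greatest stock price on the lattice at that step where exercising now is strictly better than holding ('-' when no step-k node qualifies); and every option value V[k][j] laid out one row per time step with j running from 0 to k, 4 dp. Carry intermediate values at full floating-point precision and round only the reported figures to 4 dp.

price = 3.4912
boundary = - - - 79.1596
tree:
3.4912
5.9519 0.9341
9.9197 1.8307 0.0000
16.0204 3.5881 0.0000 0.0000
24.0917 7.0327 0.0000 0.0000 0.0000

Δt=0.23050, u=1.11354, d=0.89804, q=0.48814, disc=e^(-rΔt)=0.99678
k=4 terminal: V=max(K-S,0) → 24.0917 7.0327 0.0000 0.0000 0.0000
k=3: j=0 S=79.1596 intr=16.0204 cont=15.7137 V=16.0204[EX]; j=1 S=98.1555 intr=0.0000 cont=3.5881 V=3.5881[hold]; j=2 S=121.7098 intr=0.0000 cont=0.0000 V=0.0000[hold]; j=3 S=150.9165 intr=0.0000 cont=0.0000 V=0.0000[hold]  S*(3)=79.1596
k=2: j=0 S=88.1473 intr=7.0327 cont=9.9197 V=9.9197[hold]; j=1 S=109.3000 intr=0.0000 cont=1.8307 V=1.8307[hold]; j=2 S=135.5286 intr=0.0000 cont=0.0000 V=0.0000[hold]  S*(2)=-
k=1: j=0 S=98.1555 intr=0.0000 cont=5.9519 V=5.9519[hold]; j=1 S=121.7098 intr=0.0000 cont=0.9341 V=0.9341[hold]  S*(1)=-
k=0: j=0 S=109.3000 intr=0.0000 cont=3.4912 V=3.4912[hold]  S*(0)=-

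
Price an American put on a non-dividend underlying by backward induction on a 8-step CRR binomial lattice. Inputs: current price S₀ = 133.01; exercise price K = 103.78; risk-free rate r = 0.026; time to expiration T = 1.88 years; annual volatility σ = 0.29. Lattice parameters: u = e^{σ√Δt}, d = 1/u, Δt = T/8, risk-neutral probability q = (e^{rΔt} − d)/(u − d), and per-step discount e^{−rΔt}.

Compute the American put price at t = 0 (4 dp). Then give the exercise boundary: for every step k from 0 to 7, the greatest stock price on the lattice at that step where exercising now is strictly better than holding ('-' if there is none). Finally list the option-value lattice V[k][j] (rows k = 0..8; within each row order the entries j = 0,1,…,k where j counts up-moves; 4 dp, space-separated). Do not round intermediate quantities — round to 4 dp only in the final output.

price = 6.1201
boundary = - - - - - 65.8586 75.7996 87.2412
tree:
6.1201
9.3785 2.7598
14.0206 4.5995 0.8538
20.3379 7.5329 1.5629 0.1166
28.4227 12.0653 2.8465 0.2284 0.0000
37.9214 18.7604 5.1545 0.4477 0.0000 0.0000
46.5586 27.9804 9.2704 0.8774 0.0000 0.0000 0.0000
54.0631 37.9214 16.5388 1.7196 0.0000 0.0000 0.0000 0.0000
60.5834 46.5586 27.9804 3.3703 0.0000 0.0000 0.0000 0.0000 0.0000

Δt=0.23500  u=1.15094  d=0.86885  q=0.48664  discount=0.99391
step 8 (expiry): payoffs max(K−S,0) = 60.5834 46.5586 27.9804 3.3703 0.0000 0.0000 0.0000 0.0000 0.0000
step 7: (k=7,j=0): S=49.7169, (K−S)⁺=54.0631, hold=53.4309 ⇒ V=54.0631 exercise | (k=7,j=1): S=65.8586, (K−S)⁺=37.9214, hold=37.2892 ⇒ V=37.9214 exercise | (k=7,j=2): S=87.2412, (K−S)⁺=16.5388, hold=15.9067 ⇒ V=16.5388 exercise | (k=7,j=3): S=115.5660, (K−S)⁺=0.0000, hold=1.7196 ⇒ V=1.7196 continue | (k=7,j=4): S=153.0871, (K−S)⁺=0.0000, hold=0.0000 ⇒ V=0.0000 continue | (k=7,j=5): S=202.7903, (K−S)⁺=0.0000, hold=0.0000 ⇒ V=0.0000 continue | (k=7,j=6): S=268.6308, (K−S)⁺=0.0000, hold=0.0000 ⇒ V=0.0000 continue | (k=7,j=7): S=355.8479, (K−S)⁺=0.0000, hold=0.0000 ⇒ V=0.0000 continue  boundary S*=87.2412
step 6: (k=6,j=0): S=57.2214, (K−S)⁺=46.5586, hold=45.9264 ⇒ V=46.5586 exercise | (k=6,j=1): S=75.7996, (K−S)⁺=27.9804, hold=27.3482 ⇒ V=27.9804 exercise | (k=6,j=2): S=100.4097, (K−S)⁺=3.3703, hold=9.2704 ⇒ V=9.2704 continue | (k=6,j=3): S=133.0100, (K−S)⁺=0.0000, hold=0.8774 ⇒ V=0.8774 continue | (k=6,j=4): S=176.1947, (K−S)⁺=0.0000, hold=0.0000 ⇒ V=0.0000 continue | (k=6,j=5): S=233.4003, (K−S)⁺=0.0000, hold=0.0000 ⇒ V=0.0000 continue | (k=6,j=6): S=309.1791, (K−S)⁺=0.0000, hold=0.0000 ⇒ V=0.0000 continue  boundary S*=75.7996
step 5: (k=5,j=0): S=65.8586, (K−S)⁺=37.9214, hold=37.2892 ⇒ V=37.9214 exercise | (k=5,j=1): S=87.2412, (K−S)⁺=16.5388, hold=18.7604 ⇒ V=18.7604 continue | (k=5,j=2): S=115.5660, (K−S)⁺=0.0000, hold=5.1545 ⇒ V=5.1545 continue | (k=5,j=3): S=153.0871, (K−S)⁺=0.0000, hold=0.4477 ⇒ V=0.4477 continue | (k=5,j=4): S=202.7903, (K−S)⁺=0.0000, hold=0.0000 ⇒ V=0.0000 continue | (k=5,j=5): S=268.6308, (K−S)⁺=0.0000, hold=0.0000 ⇒ V=0.0000 continue  boundary S*=65.8586
step 4: (k=4,j=0): S=75.7996, (K−S)⁺=27.9804, hold=28.4227 ⇒ V=28.4227 continue | (k=4,j=1): S=100.4097, (K−S)⁺=3.3703, hold=12.0653 ⇒ V=12.0653 continue | (k=4,j=2): S=133.0100, (K−S)⁺=0.0000, hold=2.8465 ⇒ V=2.8465 continue | (k=4,j=3): S=176.1947, (K−S)⁺=0.0000, hold=0.2284 ⇒ V=0.2284 continue | (k=4,j=4): S=233.4003, (K−S)⁺=0.0000, hold=0.0000 ⇒ V=0.0000 continue  boundary S*=-
step 3: (k=3,j=0): S=87.2412, (K−S)⁺=16.5388, hold=20.3379 ⇒ V=20.3379 continue | (k=3,j=1): S=115.5660, (K−S)⁺=0.0000, hold=7.5329 ⇒ V=7.5329 continue | (k=3,j=2): S=153.0871, (K−S)⁺=0.0000, hold=1.5629 ⇒ V=1.5629 continue | (k=3,j=3): S=202.7903, (K−S)⁺=0.0000, hold=0.1166 ⇒ V=0.1166 continue  boundary S*=-
step 2: (k=2,j=0): S=100.4097, (K−S)⁺=3.3703, hold=14.0206 ⇒ V=14.0206 continue | (k=2,j=1): S=133.0100, (K−S)⁺=0.0000, hold=4.5995 ⇒ V=4.5995 continue | (k=2,j=2): S=176.1947, (K−S)⁺=0.0000, hold=0.8538 ⇒ V=0.8538 continue  boundary S*=-
step 1: (k=1,j=0): S=115.5660, (K−S)⁺=0.0000, hold=9.3785 ⇒ V=9.3785 continue | (k=1,j=1): S=153.0871, (K−S)⁺=0.0000, hold=2.7598 ⇒ V=2.7598 continue  boundary S*=-
step 0: (k=0,j=0): S=133.0100, (K−S)⁺=0.0000, hold=6.1201 ⇒ V=6.1201 continue  boundary S*=-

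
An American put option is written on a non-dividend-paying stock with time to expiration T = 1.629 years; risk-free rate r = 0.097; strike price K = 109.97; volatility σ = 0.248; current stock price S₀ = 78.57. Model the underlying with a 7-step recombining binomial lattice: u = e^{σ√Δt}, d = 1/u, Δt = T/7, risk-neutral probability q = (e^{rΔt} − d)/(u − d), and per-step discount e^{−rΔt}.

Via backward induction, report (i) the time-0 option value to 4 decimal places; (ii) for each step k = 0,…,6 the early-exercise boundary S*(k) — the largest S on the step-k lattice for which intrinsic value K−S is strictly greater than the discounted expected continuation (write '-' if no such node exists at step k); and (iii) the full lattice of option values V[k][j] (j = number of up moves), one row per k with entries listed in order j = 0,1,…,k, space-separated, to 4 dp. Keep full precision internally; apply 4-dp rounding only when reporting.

Δt=0.23271  u=1.12709  d=0.88724  q=0.56531  discount=0.97768
step 7 (expiry): payoffs max(K−S,0) = 75.9641 66.7714 55.0937 40.2593 21.4148 0.0000 0.0000 0.0000
step 6: (k=6,j=0): S=38.3277, (K−S)⁺=71.6423, hold=69.1878 ⇒ V=71.6423 exercise | (k=6,j=1): S=48.6886, (K−S)⁺=61.2814, hold=58.8268 ⇒ V=61.2814 exercise | (k=6,j=2): S=61.8503, (K−S)⁺=48.1197, hold=45.6651 ⇒ V=48.1197 exercise | (k=6,j=3): S=78.5700, (K−S)⁺=31.4000, hold=28.9454 ⇒ V=31.4000 exercise | (k=6,j=4): S=99.8094, (K−S)⁺=10.1606, hold=9.1009 ⇒ V=10.1606 exercise | (k=6,j=5): S=126.7904, (K−S)⁺=0.0000, hold=0.0000 ⇒ V=0.0000 continue | (k=6,j=6): S=161.0650, (K−S)⁺=0.0000, hold=0.0000 ⇒ V=0.0000 continue  boundary S*=99.8094
step 5: (k=5,j=0): S=43.1986, (K−S)⁺=66.7714, hold=64.3168 ⇒ V=66.7714 exercise | (k=5,j=1): S=54.8763, (K−S)⁺=55.0937, hold=52.6392 ⇒ V=55.0937 exercise | (k=5,j=2): S=69.7107, (K−S)⁺=40.2593, hold=37.8047 ⇒ V=40.2593 exercise | (k=5,j=3): S=88.5552, (K−S)⁺=21.4148, hold=18.9602 ⇒ V=21.4148 exercise | (k=5,j=4): S=112.4939, (K−S)⁺=0.0000, hold=4.3181 ⇒ V=4.3181 continue | (k=5,j=5): S=142.9038, (K−S)⁺=0.0000, hold=0.0000 ⇒ V=0.0000 continue  boundary S*=88.5552
step 4: (k=4,j=0): S=48.6886, (K−S)⁺=61.2814, hold=58.8268 ⇒ V=61.2814 exercise | (k=4,j=1): S=61.8503, (K−S)⁺=48.1197, hold=45.6651 ⇒ V=48.1197 exercise | (k=4,j=2): S=78.5700, (K−S)⁺=31.4000, hold=28.9454 ⇒ V=31.4000 exercise | (k=4,j=3): S=99.8094, (K−S)⁺=10.1606, hold=11.4875 ⇒ V=11.4875 continue | (k=4,j=4): S=126.7904, (K−S)⁺=0.0000, hold=1.8351 ⇒ V=1.8351 continue  boundary S*=78.5700
step 3: (k=3,j=0): S=54.8763, (K−S)⁺=55.0937, hold=52.6392 ⇒ V=55.0937 exercise | (k=3,j=1): S=69.7107, (K−S)⁺=40.2593, hold=37.8047 ⇒ V=40.2593 exercise | (k=3,j=2): S=88.5552, (K−S)⁺=21.4148, hold=19.6936 ⇒ V=21.4148 exercise | (k=3,j=3): S=112.4939, (K−S)⁺=0.0000, hold=5.8963 ⇒ V=5.8963 continue  boundary S*=88.5552
step 2: (k=2,j=0): S=61.8503, (K−S)⁺=48.1197, hold=45.6651 ⇒ V=48.1197 exercise | (k=2,j=1): S=78.5700, (K−S)⁺=31.4000, hold=28.9454 ⇒ V=31.4000 exercise | (k=2,j=2): S=99.8094, (K−S)⁺=10.1606, hold=12.3598 ⇒ V=12.3598 continue  boundary S*=78.5700
step 1: (k=1,j=0): S=69.7107, (K−S)⁺=40.2593, hold=37.8047 ⇒ V=40.2593 exercise | (k=1,j=1): S=88.5552, (K−S)⁺=21.4148, hold=20.1757 ⇒ V=21.4148 exercise  boundary S*=88.5552
step 0: (k=0,j=0): S=78.5700, (K−S)⁺=31.4000, hold=28.9454 ⇒ V=31.4000 exercise  boundary S*=78.5700

price = 31.4000
boundary = 78.5700 88.5552 78.5700 88.5552 78.5700 88.5552 99.8094
tree:
31.4000
40.2593 21.4148
48.1197 31.4000 12.3598
55.0937 40.2593 21.4148 5.8963
61.2814 48.1197 31.4000 11.4875 1.8351
66.7714 55.0937 40.2593 21.4148 4.3181 0.0000
71.6423 61.2814 48.1197 31.4000 10.1606 0.0000 0.0000
75.9641 66.7714 55.0937 40.2593 21.4148 0.0000 0.0000 0.0000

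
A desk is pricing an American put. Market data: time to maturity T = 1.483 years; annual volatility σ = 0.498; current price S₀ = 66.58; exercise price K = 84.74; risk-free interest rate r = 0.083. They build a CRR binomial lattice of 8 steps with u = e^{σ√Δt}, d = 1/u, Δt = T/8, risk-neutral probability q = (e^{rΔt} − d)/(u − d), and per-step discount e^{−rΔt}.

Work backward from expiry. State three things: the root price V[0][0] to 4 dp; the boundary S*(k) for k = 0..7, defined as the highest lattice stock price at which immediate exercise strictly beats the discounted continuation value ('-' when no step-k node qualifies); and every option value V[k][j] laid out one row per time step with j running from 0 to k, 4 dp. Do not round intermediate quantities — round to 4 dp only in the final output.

price = 24.0368
boundary = - - 43.3616 34.9934 43.3616 53.7310 43.3616 53.7310
tree:
24.0368
32.0065 16.2609
41.3784 22.9826 9.5737
49.7466 31.4248 14.6659 4.4193
56.4999 41.3784 21.7582 7.5299 1.2249
61.9498 49.7466 31.0090 12.5349 2.4035 0.0000
66.3480 56.4999 41.3784 20.1997 4.7163 0.0000 0.0000
69.8974 61.9498 49.7466 31.0090 9.2546 0.0000 0.0000 0.0000
72.7618 66.3480 56.4999 41.3784 18.1600 0.0000 0.0000 0.0000 0.0000

params: Δt=0.18538 u=1.23914 d=0.80701 q=0.48248 e^(-rΔt)=0.98473
t_8 payoffs: 72.7618 66.3480 56.4999 41.3784 18.1600 0.0000 0.0000 0.0000 0.0000
t_7: node(7,0) S=14.8426 payoff=69.8974 vs cont=68.6036 → 69.8974 [stop]  node(7,1) S=22.7902 payoff=61.9498 vs cont=60.6560 → 61.9498 [stop]  node(7,2) S=34.9934 payoff=49.7466 vs cont=48.4528 → 49.7466 [stop]  node(7,3) S=53.7310 payoff=31.0090 vs cont=29.7152 → 31.0090 [stop]  node(7,4) S=82.5017 payoff=2.2383 vs cont=9.2546 → 9.2546 [wait]  node(7,5) S=126.6781 payoff=0.0000 vs cont=0.0000 → 0.0000 [wait]  node(7,6) S=194.5090 payoff=0.0000 vs cont=0.0000 → 0.0000 [wait]  node(7,7) S=298.6608 payoff=0.0000 vs cont=0.0000 → 0.0000 [wait]  ⇒ S*(7)=53.7310
t_6: node(6,0) S=18.3920 payoff=66.3480 vs cont=65.0542 → 66.3480 [stop]  node(6,1) S=28.2401 payoff=56.4999 vs cont=55.2060 → 56.4999 [stop]  node(6,2) S=43.3616 payoff=41.3784 vs cont=40.0845 → 41.3784 [stop]  node(6,3) S=66.5800 payoff=18.1600 vs cont=20.1997 → 20.1997 [wait]  node(6,4) S=102.2309 payoff=0.0000 vs cont=4.7163 → 4.7163 [wait]  node(6,5) S=156.9714 payoff=0.0000 vs cont=0.0000 → 0.0000 [wait]  node(6,6) S=241.0233 payoff=0.0000 vs cont=0.0000 → 0.0000 [wait]  ⇒ S*(6)=43.3616
t_5: node(5,0) S=22.7902 payoff=61.9498 vs cont=60.6560 → 61.9498 [stop]  node(5,1) S=34.9934 payoff=49.7466 vs cont=48.4528 → 49.7466 [stop]  node(5,2) S=53.7310 payoff=31.0090 vs cont=30.6843 → 31.0090 [stop]  node(5,3) S=82.5017 payoff=2.2383 vs cont=12.5349 → 12.5349 [wait]  node(5,4) S=126.6781 payoff=0.0000 vs cont=2.4035 → 2.4035 [wait]  node(5,5) S=194.5090 payoff=0.0000 vs cont=0.0000 → 0.0000 [wait]  ⇒ S*(5)=53.7310
t_4: node(4,0) S=28.2401 payoff=56.4999 vs cont=55.2060 → 56.4999 [stop]  node(4,1) S=43.3616 payoff=41.3784 vs cont=40.0845 → 41.3784 [stop]  node(4,2) S=66.5800 payoff=18.1600 vs cont=21.7582 → 21.7582 [wait]  node(4,3) S=102.2309 payoff=0.0000 vs cont=7.5299 → 7.5299 [wait]  node(4,4) S=156.9714 payoff=0.0000 vs cont=1.2249 → 1.2249 [wait]  ⇒ S*(4)=43.3616
t_3: node(3,0) S=34.9934 payoff=49.7466 vs cont=48.4528 → 49.7466 [stop]  node(3,1) S=53.7310 payoff=31.0090 vs cont=31.4248 → 31.4248 [wait]  node(3,2) S=82.5017 payoff=2.2383 vs cont=14.6659 → 14.6659 [wait]  node(3,3) S=126.6781 payoff=0.0000 vs cont=4.4193 → 4.4193 [wait]  ⇒ S*(3)=34.9934
t_2: node(2,0) S=43.3616 payoff=41.3784 vs cont=40.2821 → 41.3784 [stop]  node(2,1) S=66.5800 payoff=18.1600 vs cont=22.9826 → 22.9826 [wait]  node(2,2) S=102.2309 payoff=0.0000 vs cont=9.5737 → 9.5737 [wait]  ⇒ S*(2)=43.3616
t_1: node(1,0) S=53.7310 payoff=31.0090 vs cont=32.0065 → 32.0065 [wait]  node(1,1) S=82.5017 payoff=2.2383 vs cont=16.2609 → 16.2609 [wait]  ⇒ S*(1)=-
t_0: node(0,0) S=66.5800 payoff=18.1600 vs cont=24.0368 → 24.0368 [wait]  ⇒ S*(0)=-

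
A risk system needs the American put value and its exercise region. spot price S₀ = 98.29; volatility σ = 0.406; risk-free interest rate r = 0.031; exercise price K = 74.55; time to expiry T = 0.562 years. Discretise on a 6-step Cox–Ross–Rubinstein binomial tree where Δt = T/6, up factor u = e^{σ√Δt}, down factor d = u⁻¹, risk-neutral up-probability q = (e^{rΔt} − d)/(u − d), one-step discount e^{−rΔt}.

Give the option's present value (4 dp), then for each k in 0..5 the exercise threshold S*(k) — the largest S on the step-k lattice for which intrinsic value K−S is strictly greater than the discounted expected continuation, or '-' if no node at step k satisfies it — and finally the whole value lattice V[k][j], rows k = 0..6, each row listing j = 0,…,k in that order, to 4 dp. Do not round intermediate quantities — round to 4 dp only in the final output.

price = 2.1265
boundary = - - - - - 52.8068
tree:
2.1265
3.5979 0.5495
5.9657 1.0612 0.0000
9.6238 2.0492 0.0000 0.0000
14.9219 3.9572 0.0000 0.0000 0.0000
21.7432 7.6416 0.0000 0.0000 0.0000 0.0000
27.9135 14.7565 0.0000 0.0000 0.0000 0.0000 0.0000

params: Δt=0.09367 u=1.13231 d=0.88315 q=0.48065 e^(-rΔt)=0.99710
t_6 payoffs: 27.9135 14.7565 0.0000 0.0000 0.0000 0.0000 0.0000
t_5: node(5,0) S=52.8068 payoff=21.7432 vs cont=21.5270 → 21.7432 [stop]  node(5,1) S=67.7045 payoff=6.8455 vs cont=7.6416 → 7.6416 [wait]  node(5,2) S=86.8051 payoff=0.0000 vs cont=0.0000 → 0.0000 [wait]  node(5,3) S=111.2944 payoff=0.0000 vs cont=0.0000 → 0.0000 [wait]  node(5,4) S=142.6924 payoff=0.0000 vs cont=0.0000 → 0.0000 [wait]  node(5,5) S=182.9484 payoff=0.0000 vs cont=0.0000 → 0.0000 [wait]  ⇒ S*(5)=52.8068
t_4: node(4,0) S=59.7935 payoff=14.7565 vs cont=14.9219 → 14.9219 [wait]  node(4,1) S=76.6623 payoff=0.0000 vs cont=3.9572 → 3.9572 [wait]  node(4,2) S=98.2900 payoff=0.0000 vs cont=0.0000 → 0.0000 [wait]  node(4,3) S=126.0193 payoff=0.0000 vs cont=0.0000 → 0.0000 [wait]  node(4,4) S=161.5715 payoff=0.0000 vs cont=0.0000 → 0.0000 [wait]  ⇒ S*(4)=-
t_3: node(3,0) S=67.7045 payoff=6.8455 vs cont=9.6238 → 9.6238 [wait]  node(3,1) S=86.8051 payoff=0.0000 vs cont=2.0492 → 2.0492 [wait]  node(3,2) S=111.2944 payoff=0.0000 vs cont=0.0000 → 0.0000 [wait]  node(3,3) S=142.6924 payoff=0.0000 vs cont=0.0000 → 0.0000 [wait]  ⇒ S*(3)=-
t_2: node(2,0) S=76.6623 payoff=0.0000 vs cont=5.9657 → 5.9657 [wait]  node(2,1) S=98.2900 payoff=0.0000 vs cont=1.0612 → 1.0612 [wait]  node(2,2) S=126.0193 payoff=0.0000 vs cont=0.0000 → 0.0000 [wait]  ⇒ S*(2)=-
t_1: node(1,0) S=86.8051 payoff=0.0000 vs cont=3.5979 → 3.5979 [wait]  node(1,1) S=111.2944 payoff=0.0000 vs cont=0.5495 → 0.5495 [wait]  ⇒ S*(1)=-
t_0: node(0,0) S=98.2900 payoff=0.0000 vs cont=2.1265 → 2.1265 [wait]  ⇒ S*(0)=-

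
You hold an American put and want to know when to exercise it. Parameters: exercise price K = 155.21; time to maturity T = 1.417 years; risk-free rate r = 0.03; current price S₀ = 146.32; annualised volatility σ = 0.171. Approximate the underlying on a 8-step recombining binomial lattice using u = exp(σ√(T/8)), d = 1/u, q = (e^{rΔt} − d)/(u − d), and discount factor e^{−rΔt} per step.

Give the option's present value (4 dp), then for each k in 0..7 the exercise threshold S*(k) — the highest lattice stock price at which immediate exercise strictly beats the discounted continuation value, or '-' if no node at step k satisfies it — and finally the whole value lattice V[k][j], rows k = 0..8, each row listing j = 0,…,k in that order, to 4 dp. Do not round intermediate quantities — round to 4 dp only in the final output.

Δt=0.17713, u=1.07462, d=0.93056, q=0.51900, disc=e^(-rΔt)=0.99470
k=8 terminal: V=max(K-S,0) → 72.9359 60.1991 45.4906 28.5051 8.8900 0.0000 0.0000 0.0000 0.0000
k=7: j=0 S=88.4134 intr=66.7966 cont=65.9740 V=66.7966[EX]; j=1 S=102.1006 intr=53.1094 cont=52.2868 V=53.1094[EX]; j=2 S=117.9067 intr=37.3033 cont=36.4807 V=37.3033[EX]; j=3 S=136.1597 intr=19.0503 cont=18.2277 V=19.0503[EX]; j=4 S=157.2384 intr=0.0000 cont=4.2534 V=4.2534[hold]; j=5 S=181.5804 intr=0.0000 cont=0.0000 V=0.0000[hold]; j=6 S=209.6906 intr=0.0000 cont=0.0000 V=0.0000[hold]; j=7 S=242.1526 intr=0.0000 cont=0.0000 V=0.0000[hold]  S*(7)=136.1597
k=6: j=0 S=95.0109 intr=60.1991 cont=59.3766 V=60.1991[EX]; j=1 S=109.7194 intr=45.4906 cont=44.6680 V=45.4906[EX]; j=2 S=126.7049 intr=28.5051 cont=27.6825 V=28.5051[EX]; j=3 S=146.3200 intr=8.8900 cont=11.3105 V=11.3105[hold]; j=4 S=168.9716 intr=0.0000 cont=2.0351 V=2.0351[hold]; j=5 S=195.1300 intr=0.0000 cont=0.0000 V=0.0000[hold]; j=6 S=225.3378 intr=0.0000 cont=0.0000 V=0.0000[hold]  S*(6)=126.7049
k=5: j=0 S=102.1006 intr=53.1094 cont=52.2868 V=53.1094[EX]; j=1 S=117.9067 intr=37.3033 cont=36.4807 V=37.3033[EX]; j=2 S=136.1597 intr=19.0503 cont=19.4773 V=19.4773[hold]; j=3 S=157.2384 intr=0.0000 cont=6.4621 V=6.4621[hold]; j=4 S=181.5804 intr=0.0000 cont=0.9737 V=0.9737[hold]; j=5 S=209.6906 intr=0.0000 cont=0.0000 V=0.0000[hold]  S*(5)=117.9067
k=4: j=0 S=109.7194 intr=45.4906 cont=44.6680 V=45.4906[EX]; j=1 S=126.7049 intr=28.5051 cont=27.9029 V=28.5051[EX]; j=2 S=146.3200 intr=8.8900 cont=12.6550 V=12.6550[hold]; j=3 S=168.9716 intr=0.0000 cont=3.5945 V=3.5945[hold]; j=4 S=195.1300 intr=0.0000 cont=0.4659 V=0.4659[hold]  S*(4)=126.7049
k=3: j=0 S=117.9067 intr=37.3033 cont=36.4807 V=37.3033[EX]; j=1 S=136.1597 intr=19.0503 cont=20.1714 V=20.1714[hold]; j=2 S=157.2384 intr=0.0000 cont=7.9104 V=7.9104[hold]; j=3 S=181.5804 intr=0.0000 cont=1.9603 V=1.9603[hold]  S*(3)=117.9067
k=2: j=0 S=126.7049 intr=28.5051 cont=28.2613 V=28.5051[EX]; j=1 S=146.3200 intr=8.8900 cont=13.7348 V=13.7348[hold]; j=2 S=168.9716 intr=0.0000 cont=4.7967 V=4.7967[hold]  S*(2)=126.7049
k=1: j=0 S=136.1597 intr=19.0503 cont=20.7288 V=20.7288[hold]; j=1 S=157.2384 intr=0.0000 cont=9.0477 V=9.0477[hold]  S*(1)=-
k=0: j=0 S=146.3200 intr=8.8900 cont=14.5886 V=14.5886[hold]  S*(0)=-

price = 14.5886
boundary = - - 126.7049 117.9067 126.7049 117.9067 126.7049 136.1597
tree:
14.5886
20.7288 9.0477
28.5051 13.7348 4.7967
37.3033 20.1714 7.9104 1.9603
45.4906 28.5051 12.6550 3.5945 0.4659
53.1094 37.3033 19.4773 6.4621 0.9737 0.0000
60.1991 45.4906 28.5051 11.3105 2.0351 0.0000 0.0000
66.7966 53.1094 37.3033 19.0503 4.2534 0.0000 0.0000 0.0000
72.9359 60.1991 45.4906 28.5051 8.8900 0.0000 0.0000 0.0000 0.0000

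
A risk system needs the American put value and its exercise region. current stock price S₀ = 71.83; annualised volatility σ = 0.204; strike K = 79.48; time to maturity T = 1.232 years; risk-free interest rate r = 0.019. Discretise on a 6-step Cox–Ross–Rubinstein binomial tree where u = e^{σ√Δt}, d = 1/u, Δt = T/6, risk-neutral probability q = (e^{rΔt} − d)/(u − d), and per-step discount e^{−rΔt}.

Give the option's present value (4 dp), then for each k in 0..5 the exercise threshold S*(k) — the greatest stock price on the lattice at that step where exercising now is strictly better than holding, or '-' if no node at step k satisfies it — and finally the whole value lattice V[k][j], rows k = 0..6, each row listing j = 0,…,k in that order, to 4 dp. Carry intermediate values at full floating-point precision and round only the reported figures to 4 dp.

price = 10.6003
boundary = - - 59.7054 54.4336 59.7054 65.4877
tree:
10.6003
14.7629 6.4878
19.7746 9.8273 3.1727
25.0464 14.3000 5.3961 0.9564
29.8526 19.7746 8.8941 1.9127 0.0000
34.2345 25.0464 13.9923 3.8252 0.0000 0.0000
38.2295 29.8526 19.7746 7.6500 0.0000 0.0000 0.0000

Δt=0.20533  u=1.09685  d=0.91170  q=0.49802  discount=0.99611
step 6 (expiry): payoffs max(K−S,0) = 38.2295 29.8526 19.7746 7.6500 0.0000 0.0000 0.0000
step 5: (k=5,j=0): S=45.2455, (K−S)⁺=34.2345, hold=33.9251 ⇒ V=34.2345 exercise | (k=5,j=1): S=54.4336, (K−S)⁺=25.0464, hold=24.7369 ⇒ V=25.0464 exercise | (k=5,j=2): S=65.4877, (K−S)⁺=13.9923, hold=13.6828 ⇒ V=13.9923 exercise | (k=5,j=3): S=78.7865, (K−S)⁺=0.6935, hold=3.8252 ⇒ V=3.8252 continue | (k=5,j=4): S=94.7860, (K−S)⁺=0.0000, hold=0.0000 ⇒ V=0.0000 continue | (k=5,j=5): S=114.0346, (K−S)⁺=0.0000, hold=0.0000 ⇒ V=0.0000 continue  boundary S*=65.4877
step 4: (k=4,j=0): S=49.6274, (K−S)⁺=29.8526, hold=29.5432 ⇒ V=29.8526 exercise | (k=4,j=1): S=59.7054, (K−S)⁺=19.7746, hold=19.4651 ⇒ V=19.7746 exercise | (k=4,j=2): S=71.8300, (K−S)⁺=7.6500, hold=8.8941 ⇒ V=8.8941 continue | (k=4,j=3): S=86.4168, (K−S)⁺=0.0000, hold=1.9127 ⇒ V=1.9127 continue | (k=4,j=4): S=103.9658, (K−S)⁺=0.0000, hold=0.0000 ⇒ V=0.0000 continue  boundary S*=59.7054
step 3: (k=3,j=0): S=54.4336, (K−S)⁺=25.0464, hold=24.7369 ⇒ V=25.0464 exercise | (k=3,j=1): S=65.4877, (K−S)⁺=13.9923, hold=14.3000 ⇒ V=14.3000 continue | (k=3,j=2): S=78.7865, (K−S)⁺=0.6935, hold=5.3961 ⇒ V=5.3961 continue | (k=3,j=3): S=94.7860, (K−S)⁺=0.0000, hold=0.9564 ⇒ V=0.9564 continue  boundary S*=54.4336
step 2: (k=2,j=0): S=59.7054, (K−S)⁺=19.7746, hold=19.6178 ⇒ V=19.7746 exercise | (k=2,j=1): S=71.8300, (K−S)⁺=7.6500, hold=9.8273 ⇒ V=9.8273 continue | (k=2,j=2): S=86.4168, (K−S)⁺=0.0000, hold=3.1727 ⇒ V=3.1727 continue  boundary S*=59.7054
step 1: (k=1,j=0): S=65.4877, (K−S)⁺=13.9923, hold=14.7629 ⇒ V=14.7629 continue | (k=1,j=1): S=78.7865, (K−S)⁺=0.6935, hold=6.4878 ⇒ V=6.4878 continue  boundary S*=-
step 0: (k=0,j=0): S=71.8300, (K−S)⁺=7.6500, hold=10.6003 ⇒ V=10.6003 continue  boundary S*=-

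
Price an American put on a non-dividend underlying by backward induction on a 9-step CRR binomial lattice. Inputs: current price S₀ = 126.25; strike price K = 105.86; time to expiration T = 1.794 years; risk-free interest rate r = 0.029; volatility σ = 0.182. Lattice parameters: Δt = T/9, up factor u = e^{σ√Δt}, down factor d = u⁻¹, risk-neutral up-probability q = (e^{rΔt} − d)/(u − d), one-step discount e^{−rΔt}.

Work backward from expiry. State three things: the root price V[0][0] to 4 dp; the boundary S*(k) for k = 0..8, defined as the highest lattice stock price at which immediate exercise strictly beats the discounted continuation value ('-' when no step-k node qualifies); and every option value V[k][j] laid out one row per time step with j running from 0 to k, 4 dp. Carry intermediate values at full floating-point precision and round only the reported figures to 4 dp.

params: Δt=0.19933 u=1.08465 d=0.92196 q=0.51533 e^(-rΔt)=0.99424
t_9 payoffs: 45.0989 34.3767 21.7624 6.9221 0.0000 0.0000 0.0000 0.0000 0.0000 0.0000
t_8: node(8,0) S=65.9045 payoff=39.9555 vs cont=39.3453 → 39.9555 [stop]  node(8,1) S=77.5344 payoff=28.3256 vs cont=27.7154 → 28.3256 [stop]  node(8,2) S=91.2165 payoff=14.6435 vs cont=14.0333 → 14.6435 [stop]  node(8,3) S=107.3130 payoff=0.0000 vs cont=3.3356 → 3.3356 [wait]  node(8,4) S=126.2500 payoff=0.0000 vs cont=0.0000 → 0.0000 [wait]  node(8,5) S=148.5287 payoff=0.0000 vs cont=0.0000 → 0.0000 [wait]  node(8,6) S=174.7388 payoff=0.0000 vs cont=0.0000 → 0.0000 [wait]  node(8,7) S=205.5741 payoff=0.0000 vs cont=0.0000 → 0.0000 [wait]  node(8,8) S=241.8508 payoff=0.0000 vs cont=0.0000 → 0.0000 [wait]  ⇒ S*(8)=91.2165
t_7: node(7,0) S=71.4833 payoff=34.3767 vs cont=33.7665 → 34.3767 [stop]  node(7,1) S=84.0976 payoff=21.7624 vs cont=21.1522 → 21.7624 [stop]  node(7,2) S=98.9379 payoff=6.9221 vs cont=8.7654 → 8.7654 [wait]  node(7,3) S=116.3970 payoff=0.0000 vs cont=1.6073 → 1.6073 [wait]  node(7,4) S=136.9370 payoff=0.0000 vs cont=0.0000 → 0.0000 [wait]  node(7,5) S=161.1016 payoff=0.0000 vs cont=0.0000 → 0.0000 [wait]  node(7,6) S=189.5304 payoff=0.0000 vs cont=0.0000 → 0.0000 [wait]  node(7,7) S=222.9759 payoff=0.0000 vs cont=0.0000 → 0.0000 [wait]  ⇒ S*(7)=84.0976
t_6: node(6,0) S=77.5344 payoff=28.3256 vs cont=27.7154 → 28.3256 [stop]  node(6,1) S=91.2165 payoff=14.6435 vs cont=14.9778 → 14.9778 [wait]  node(6,2) S=107.3130 payoff=0.0000 vs cont=5.0473 → 5.0473 [wait]  node(6,3) S=126.2500 payoff=0.0000 vs cont=0.7745 → 0.7745 [wait]  node(6,4) S=148.5287 payoff=0.0000 vs cont=0.0000 → 0.0000 [wait]  node(6,5) S=174.7388 payoff=0.0000 vs cont=0.0000 → 0.0000 [wait]  node(6,6) S=205.5741 payoff=0.0000 vs cont=0.0000 → 0.0000 [wait]  ⇒ S*(6)=77.5344
t_5: node(5,0) S=84.0976 payoff=21.7624 vs cont=21.3234 → 21.7624 [stop]  node(5,1) S=98.9379 payoff=6.9221 vs cont=9.8035 → 9.8035 [wait]  node(5,2) S=116.3970 payoff=0.0000 vs cont=2.8290 → 2.8290 [wait]  node(5,3) S=136.9370 payoff=0.0000 vs cont=0.3732 → 0.3732 [wait]  node(5,4) S=161.1016 payoff=0.0000 vs cont=0.0000 → 0.0000 [wait]  node(5,5) S=189.5304 payoff=0.0000 vs cont=0.0000 → 0.0000 [wait]  ⇒ S*(5)=84.0976
t_4: node(4,0) S=91.2165 payoff=14.6435 vs cont=15.5097 → 15.5097 [wait]  node(4,1) S=107.3130 payoff=0.0000 vs cont=6.1735 → 6.1735 [wait]  node(4,2) S=126.2500 payoff=0.0000 vs cont=1.5545 → 1.5545 [wait]  node(4,3) S=148.5287 payoff=0.0000 vs cont=0.1798 → 0.1798 [wait]  node(4,4) S=174.7388 payoff=0.0000 vs cont=0.0000 → 0.0000 [wait]  ⇒ S*(4)=-
t_3: node(3,0) S=98.9379 payoff=6.9221 vs cont=10.6368 → 10.6368 [wait]  node(3,1) S=116.3970 payoff=0.0000 vs cont=3.7713 → 3.7713 [wait]  node(3,2) S=136.9370 payoff=0.0000 vs cont=0.8412 → 0.8412 [wait]  node(3,3) S=161.1016 payoff=0.0000 vs cont=0.0867 → 0.0867 [wait]  ⇒ S*(3)=-
t_2: node(2,0) S=107.3130 payoff=0.0000 vs cont=7.0579 → 7.0579 [wait]  node(2,1) S=126.2500 payoff=0.0000 vs cont=2.2483 → 2.2483 [wait]  node(2,2) S=148.5287 payoff=0.0000 vs cont=0.4498 → 0.4498 [wait]  ⇒ S*(2)=-
t_1: node(1,0) S=116.3970 payoff=0.0000 vs cont=4.5530 → 4.5530 [wait]  node(1,1) S=136.9370 payoff=0.0000 vs cont=1.3138 → 1.3138 [wait]  ⇒ S*(1)=-
t_0: node(0,0) S=126.2500 payoff=0.0000 vs cont=2.8671 → 2.8671 [wait]  ⇒ S*(0)=-

price = 2.8671
boundary = - - - - - 84.0976 77.5344 84.0976 91.2165
tree:
2.8671
4.5530 1.3138
7.0579 2.2483 0.4498
10.6368 3.7713 0.8412 0.0867
15.5097 6.1735 1.5545 0.1798 0.0000
21.7624 9.8035 2.8290 0.3732 0.0000 0.0000
28.3256 14.9778 5.0473 0.7745 0.0000 0.0000 0.0000
34.3767 21.7624 8.7654 1.6073 0.0000 0.0000 0.0000 0.0000
39.9555 28.3256 14.6435 3.3356 0.0000 0.0000 0.0000 0.0000 0.0000
45.0989 34.3767 21.7624 6.9221 0.0000 0.0000 0.0000 0.0000 0.0000 0.0000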